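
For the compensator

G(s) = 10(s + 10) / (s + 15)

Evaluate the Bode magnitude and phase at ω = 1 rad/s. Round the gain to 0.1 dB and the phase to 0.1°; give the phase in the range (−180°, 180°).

16.5 dB, 1.9°

At s = jω = j1:
zero (s+10): 10 + j1 → |·| = √(10²+1²) = √101 ≈ 10.05, ∠ = arctan(1/10) ≈ 5.71°
pole (s+15): 15 + j1 → |·| = √(15²+1²) = √226 ≈ 15.033, ∠ = arctan(1/15) ≈ 3.81°
|G| = 10 · 10.05 / 15.033 ≈ 6.6853
Gain = 20 log₁₀(6.6853) ≈ 16.50 dB
∠G = 5.71° − 3.81° = 1.90°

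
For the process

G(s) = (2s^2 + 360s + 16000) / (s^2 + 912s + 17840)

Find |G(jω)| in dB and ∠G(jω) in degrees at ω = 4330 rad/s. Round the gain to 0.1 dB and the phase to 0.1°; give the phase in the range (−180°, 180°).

Substitute s = j4330:
Numerator: 2(j4330)^2 + 360(j4330) + 16000 = -37481800 + j1558800
Denominator: (j4330)^2 + 912(j4330) + 17840 = -18731060 + j3948960
|N| = √(37481800² + 1558800²) ≈ 3.7514e+07, ∠N ≈ 177.62°
|D| = √(18731060² + 3948960²) ≈ 1.9143e+07, ∠D ≈ 168.10°
|G| = 3.7514e+07 / 1.9143e+07 ≈ 1.9597
Gain = 20 log₁₀(1.9597) ≈ 5.84 dB
∠G = 177.62° − 168.10° = 9.52°

5.8 dB, 9.5°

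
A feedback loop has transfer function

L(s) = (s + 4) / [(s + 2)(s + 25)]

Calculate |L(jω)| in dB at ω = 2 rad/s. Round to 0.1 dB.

-24.0 dB

At s = jω = j2:
zero (s+4): 4 + j2 → |·| = √(4²+2²) = √20 ≈ 4.4721, ∠ = arctan(2/4) ≈ 26.57°
pole (s+2): 2 + j2 → |·| = √(2²+2²) = √8 ≈ 2.8284, ∠ = arctan(2/2) ≈ 45.00°
pole (s+25): 25 + j2 → |·| = √(25²+2²) = √629 ≈ 25.08, ∠ = arctan(2/25) ≈ 4.57°
|L| = 1 · 4.4721 / 70.936 ≈ 0.063044
Gain = 20 log₁₀(0.063044) ≈ -24.01 dB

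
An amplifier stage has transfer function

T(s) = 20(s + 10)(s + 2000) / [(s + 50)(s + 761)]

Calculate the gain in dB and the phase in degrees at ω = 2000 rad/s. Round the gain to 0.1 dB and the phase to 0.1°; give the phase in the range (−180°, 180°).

28.4 dB, -23.0°

At s = jω = j2000:
zero (s+10): 10 + j2000 → |·| = √(10²+2000²) = √4000100 ≈ 2000, ∠ = arctan(2000/10) ≈ 89.71°
zero (s+2000): 2000 + j2000 → |·| = √(2000²+2000²) = √8000000 ≈ 2828.4, ∠ = arctan(2000/2000) ≈ 45.00°
pole (s+50): 50 + j2000 → |·| = √(50²+2000²) = √4002500 ≈ 2000.6, ∠ = arctan(2000/50) ≈ 88.57°
pole (s+761): 761 + j2000 → |·| = √(761²+2000²) = √4579121 ≈ 2139.9, ∠ = arctan(2000/761) ≈ 69.17°
|T| = 20 · 5.6568e+06 / 4.2811e+06 ≈ 26.427
Gain = 20 log₁₀(26.427) ≈ 28.44 dB
∠T = 134.71° − 157.74° = -23.03°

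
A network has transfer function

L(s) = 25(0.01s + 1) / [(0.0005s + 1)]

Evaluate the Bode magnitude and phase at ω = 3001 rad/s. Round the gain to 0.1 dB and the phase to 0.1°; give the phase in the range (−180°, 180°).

At ω = 3001 rad/s:
zero (1 + j3001·0.01) = 1 + j30.01 → |·| ≈ 30.027, ∠ ≈ 88.09°
pole (1 + j3001·0.0005) = 1 + j1.5005 → |·| ≈ 1.8032, ∠ ≈ 56.32°
|L| = 25 · 30.027 / (1.8032) ≈ 416.3
Gain = 20 log₁₀(416.3) ≈ 52.39 dB
∠L = (88.09°) − (56.32°) = 31.77°

52.4 dB, 31.8°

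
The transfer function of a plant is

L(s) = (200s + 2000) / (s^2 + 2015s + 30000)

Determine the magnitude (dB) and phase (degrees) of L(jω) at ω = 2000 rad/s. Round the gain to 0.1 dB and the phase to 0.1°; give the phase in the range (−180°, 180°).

Substitute s = j2000:
Numerator: 200(j2000) + 2000 = 2000 + j400000
Denominator: (j2000)^2 + 2015(j2000) + 30000 = -3970000 + j4030000
|N| = √(2000² + 400000²) ≈ 4e+05, ∠N ≈ 89.71°
|D| = √(3970000² + 4030000²) ≈ 5.657e+06, ∠D ≈ 134.57°
|L| = 4e+05 / 5.657e+06 ≈ 0.070709
Gain = 20 log₁₀(0.070709) ≈ -23.01 dB
∠L = 89.71° − 134.57° = -44.86°

-23.0 dB, -44.9°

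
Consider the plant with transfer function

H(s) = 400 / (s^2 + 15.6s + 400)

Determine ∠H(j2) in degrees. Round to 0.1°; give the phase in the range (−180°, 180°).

At s = jω = j2:
quadratic: (j2)² + 15.6·j2 + 400 = 396 + j31.2 → |·| ≈ 397.23, ∠ ≈ 4.50°
∠H = 0.00° − 4.50° = -4.50°

-4.5°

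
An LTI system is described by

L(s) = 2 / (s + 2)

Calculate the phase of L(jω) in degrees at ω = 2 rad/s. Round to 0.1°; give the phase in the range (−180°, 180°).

-45.0°

At s = jω = j2:
pole (s+2): 2 + j2 → |·| = √(2²+2²) = √8 ≈ 2.8284, ∠ = arctan(2/2) ≈ 45.00°
∠L = 0.00° − 45.00° = -45.00°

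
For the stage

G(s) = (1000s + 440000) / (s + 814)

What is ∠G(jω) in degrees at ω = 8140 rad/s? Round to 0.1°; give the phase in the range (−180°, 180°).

2.6°

Substitute s = j8140:
Numerator: 1000(j8140) + 440000 = 440000 + j8140000
Denominator: (j8140) + 814 = 814 + j8140
|N| = √(440000² + 8140000²) ≈ 8.1519e+06, ∠N ≈ 86.91°
|D| = √(814² + 8140²) ≈ 8180.6, ∠D ≈ 84.29°
∠G = 86.91° − 84.29° = 2.62°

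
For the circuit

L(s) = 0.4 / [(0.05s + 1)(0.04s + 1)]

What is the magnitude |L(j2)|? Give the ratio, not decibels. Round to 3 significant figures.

0.397

At ω = 2 rad/s:
pole (1 + j2·0.05) = 1 + j0.1 → |·| ≈ 1.005, ∠ ≈ 5.71°
pole (1 + j2·0.04) = 1 + j0.08 → |·| ≈ 1.0032, ∠ ≈ 4.57°
|L| = 0.4 · 1 / (1.005 · 1.0032) ≈ 0.39674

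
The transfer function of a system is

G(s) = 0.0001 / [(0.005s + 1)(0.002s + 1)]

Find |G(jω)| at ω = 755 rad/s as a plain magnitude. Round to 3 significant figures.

1.41e-05

At ω = 755 rad/s:
pole (1 + j755·0.005) = 1 + j3.775 → |·| ≈ 3.9052, ∠ ≈ 75.16°
pole (1 + j755·0.002) = 1 + j1.51 → |·| ≈ 1.8111, ∠ ≈ 56.49°
|G| = 0.0001 · 1 / (3.9052 · 1.8111) ≈ 1.4139e-05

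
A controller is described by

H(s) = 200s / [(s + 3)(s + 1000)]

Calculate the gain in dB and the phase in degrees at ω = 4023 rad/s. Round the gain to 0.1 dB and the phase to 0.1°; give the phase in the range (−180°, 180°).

-26.3 dB, -76.0°

At s = jω = j4023:
zero at origin: s = j4023 → |·| = 4023, ∠ = 90.00°
pole (s+3): 3 + j4023 → |·| = √(3²+4023²) = √16184538 ≈ 4023, ∠ = arctan(4023/3) ≈ 89.96°
pole (s+1000): 1000 + j4023 → |·| = √(1000²+4023²) = √17184529 ≈ 4145.4, ∠ = arctan(4023/1000) ≈ 76.04°
|H| = 200 · 4023 / 1.6677e+07 ≈ 0.048246
Gain = 20 log₁₀(0.048246) ≈ -26.33 dB
∠H = 90.00° − 166.00° = -76.00°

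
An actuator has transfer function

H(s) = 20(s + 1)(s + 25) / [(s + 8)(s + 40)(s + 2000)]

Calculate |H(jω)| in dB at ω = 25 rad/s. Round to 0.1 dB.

At s = jω = j25:
zero (s+1): 1 + j25 → |·| = √(1²+25²) = √626 ≈ 25.02, ∠ = arctan(25/1) ≈ 87.71°
zero (s+25): 25 + j25 → |·| = √(25²+25²) = √1250 ≈ 35.355, ∠ = arctan(25/25) ≈ 45.00°
pole (s+8): 8 + j25 → |·| = √(8²+25²) = √689 ≈ 26.249, ∠ = arctan(25/8) ≈ 72.26°
pole (s+40): 40 + j25 → |·| = √(40²+25²) = √2225 ≈ 47.17, ∠ = arctan(25/40) ≈ 32.01°
pole (s+2000): 2000 + j25 → |·| = √(2000²+25²) = √4000625 ≈ 2000.2, ∠ = arctan(25/2000) ≈ 0.72°
|H| = 20 · 884.58 / 2.4766e+06 ≈ 0.0071435
Gain = 20 log₁₀(0.0071435) ≈ -42.92 dB

-42.9 dB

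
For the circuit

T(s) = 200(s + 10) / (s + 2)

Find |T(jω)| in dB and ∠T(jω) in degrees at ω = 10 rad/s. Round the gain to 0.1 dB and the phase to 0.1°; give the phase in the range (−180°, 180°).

At s = jω = j10:
zero (s+10): 10 + j10 → |·| = √(10²+10²) = √200 ≈ 14.142, ∠ = arctan(10/10) ≈ 45.00°
pole (s+2): 2 + j10 → |·| = √(2²+10²) = √104 ≈ 10.198, ∠ = arctan(10/2) ≈ 78.69°
|T| = 200 · 14.142 / 10.198 ≈ 277.35
Gain = 20 log₁₀(277.35) ≈ 48.86 dB
∠T = 45.00° − 78.69° = -33.69°

48.9 dB, -33.7°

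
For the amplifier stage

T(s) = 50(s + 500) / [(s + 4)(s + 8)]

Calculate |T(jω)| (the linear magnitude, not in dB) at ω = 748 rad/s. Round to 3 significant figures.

0.0804

At s = jω = j748:
zero (s+500): 500 + j748 → |·| = √(500²+748²) = √809504 ≈ 899.72, ∠ = arctan(748/500) ≈ 56.24°
pole (s+4): 4 + j748 → |·| = √(4²+748²) = √559520 ≈ 748.01, ∠ = arctan(748/4) ≈ 89.69°
pole (s+8): 8 + j748 → |·| = √(8²+748²) = √559568 ≈ 748.04, ∠ = arctan(748/8) ≈ 89.39°
|T| = 50 · 899.72 / 5.5954e+05 ≈ 0.080398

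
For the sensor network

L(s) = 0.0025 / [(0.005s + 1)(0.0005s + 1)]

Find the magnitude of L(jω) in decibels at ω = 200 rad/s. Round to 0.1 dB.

-55.1 dB

At ω = 200 rad/s:
pole (1 + j200·0.005) = 1 + j1 → |·| ≈ 1.4142, ∠ ≈ 45.00°
pole (1 + j200·0.0005) = 1 + j0.1 → |·| ≈ 1.005, ∠ ≈ 5.71°
|L| = 0.0025 · 1 / (1.4142 · 1.005) ≈ 0.001759
Gain = 20 log₁₀(0.001759) ≈ -55.09 dB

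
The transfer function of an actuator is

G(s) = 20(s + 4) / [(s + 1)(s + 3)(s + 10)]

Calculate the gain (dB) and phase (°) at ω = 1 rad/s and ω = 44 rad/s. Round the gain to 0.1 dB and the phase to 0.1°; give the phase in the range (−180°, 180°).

At s = jω = j1:
zero (s+4): 4 + j1 → |·| = √(4²+1²) = √17 ≈ 4.1231, ∠ = arctan(1/4) ≈ 14.04°
pole (s+1): 1 + j1 → |·| = √(1²+1²) = √2 ≈ 1.4142, ∠ = arctan(1/1) ≈ 45.00°
pole (s+3): 3 + j1 → |·| = √(3²+1²) = √10 ≈ 3.1623, ∠ = arctan(1/3) ≈ 18.43°
pole (s+10): 10 + j1 → |·| = √(10²+1²) = √101 ≈ 10.05, ∠ = arctan(1/10) ≈ 5.71°
|G| = 20 · 4.1231 / 44.945 ≈ 1.8347
Gain = 20 log₁₀(1.8347) ≈ 5.27 dB
∠G = 14.04° − 69.14° = -55.10°

At s = jω = j44:
zero (s+4): 4 + j44 → |·| = √(4²+44²) = √1952 ≈ 44.181, ∠ = arctan(44/4) ≈ 84.81°
pole (s+1): 1 + j44 → |·| = √(1²+44²) = √1937 ≈ 44.011, ∠ = arctan(44/1) ≈ 88.70°
pole (s+3): 3 + j44 → |·| = √(3²+44²) = √1945 ≈ 44.102, ∠ = arctan(44/3) ≈ 86.10°
pole (s+10): 10 + j44 → |·| = √(10²+44²) = √2036 ≈ 45.122, ∠ = arctan(44/10) ≈ 77.20°
|G| = 20 · 44.181 / 87581 ≈ 0.010089
Gain = 20 log₁₀(0.010089) ≈ -39.92 dB
∠G = 84.81° − 252.00° = -167.19°

ω = 1: 5.3 dB, -55.1°; ω = 44: -39.9 dB, -167.2°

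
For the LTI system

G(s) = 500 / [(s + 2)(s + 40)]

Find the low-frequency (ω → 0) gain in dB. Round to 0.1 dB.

G(0) = 500 / (2·40) = 6.25
20 log₁₀(6.25) ≈ 15.92 dB

15.9 dB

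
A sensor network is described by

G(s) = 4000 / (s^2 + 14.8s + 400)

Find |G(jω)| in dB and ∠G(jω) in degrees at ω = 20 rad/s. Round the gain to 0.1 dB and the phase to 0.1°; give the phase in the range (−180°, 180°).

22.6 dB, -90.0°

At s = jω = j20:
quadratic: (j20)² + 14.8·j20 + 400 = 0 + j296 → |·| ≈ 296, ∠ ≈ 90.00°
|G| = 4000 / 296 ≈ 13.514
Gain = 20 log₁₀(13.514) ≈ 22.62 dB
∠G = 0.00° − 90.00° = -90.00°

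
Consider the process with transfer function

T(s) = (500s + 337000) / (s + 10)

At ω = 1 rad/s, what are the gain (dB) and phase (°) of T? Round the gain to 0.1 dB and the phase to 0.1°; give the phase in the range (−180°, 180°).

90.5 dB, -5.6°

Substitute s = j1:
Numerator: 500(j1) + 337000 = 337000 + j500
Denominator: (j1) + 10 = 10 + j1
|N| = √(337000² + 500²) ≈ 3.37e+05, ∠N ≈ 0.09°
|D| = √(10² + 1²) ≈ 10.05, ∠D ≈ 5.71°
|T| = 3.37e+05 / 10.05 ≈ 33532
Gain = 20 log₁₀(33532) ≈ 90.51 dB
∠T = 0.09° − 5.71° = -5.62°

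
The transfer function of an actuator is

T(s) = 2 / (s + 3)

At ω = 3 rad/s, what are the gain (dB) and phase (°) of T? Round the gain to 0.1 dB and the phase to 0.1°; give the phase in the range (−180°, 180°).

At s = jω = j3:
pole (s+3): 3 + j3 → |·| = √(3²+3²) = √18 ≈ 4.2426, ∠ = arctan(3/3) ≈ 45.00°
|T| = 2 / 4.2426 ≈ 0.47141
Gain = 20 log₁₀(0.47141) ≈ -6.53 dB
∠T = 0.00° − 45.00° = -45.00°

-6.5 dB, -45.0°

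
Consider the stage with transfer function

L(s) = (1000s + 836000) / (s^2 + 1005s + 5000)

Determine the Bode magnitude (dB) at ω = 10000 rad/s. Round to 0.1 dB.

-20.0 dB

Substitute s = j10000:
Numerator: 1000(j10000) + 836000 = 836000 + j10000000
Denominator: (j10000)^2 + 1005(j10000) + 5000 = -99995000 + j10050000
|N| = √(836000² + 10000000²) ≈ 1.0035e+07, ∠N ≈ 85.22°
|D| = √(99995000² + 10050000²) ≈ 1.005e+08, ∠D ≈ 174.26°
|L| = 1.0035e+07 / 1.005e+08 ≈ 0.099851
Gain = 20 log₁₀(0.099851) ≈ -20.01 dB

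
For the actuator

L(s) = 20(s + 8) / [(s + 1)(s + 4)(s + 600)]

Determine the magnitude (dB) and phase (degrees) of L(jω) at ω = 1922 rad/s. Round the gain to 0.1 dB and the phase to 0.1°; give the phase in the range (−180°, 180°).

-105.7 dB, -162.8°

At s = jω = j1922:
zero (s+8): 8 + j1922 → |·| = √(8²+1922²) = √3694148 ≈ 1922, ∠ = arctan(1922/8) ≈ 89.76°
pole (s+1): 1 + j1922 → |·| = √(1²+1922²) = √3694085 ≈ 1922, ∠ = arctan(1922/1) ≈ 89.97°
pole (s+4): 4 + j1922 → |·| = √(4²+1922²) = √3694100 ≈ 1922, ∠ = arctan(1922/4) ≈ 89.88°
pole (s+600): 600 + j1922 → |·| = √(600²+1922²) = √4054084 ≈ 2013.5, ∠ = arctan(1922/600) ≈ 72.66°
|L| = 20 · 1922 / 7.438e+09 ≈ 5.1681e-06
Gain = 20 log₁₀(5.1681e-06) ≈ -105.73 dB
∠L = 89.76° − 252.51° = -162.75°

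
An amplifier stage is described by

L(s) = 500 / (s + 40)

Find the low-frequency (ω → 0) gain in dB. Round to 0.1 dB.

L(0) = 500 / (40) = 12.5
20 log₁₀(12.5) ≈ 21.94 dB

21.9 dB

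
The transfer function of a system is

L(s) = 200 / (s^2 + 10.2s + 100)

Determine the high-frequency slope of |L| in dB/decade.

Each pole contributes −20 dB/decade at high frequency; each zero contributes +20 dB/decade.
Net: 0 zero(s) − 2 pole(s) → -40 dB/decade.

-40 dB/decade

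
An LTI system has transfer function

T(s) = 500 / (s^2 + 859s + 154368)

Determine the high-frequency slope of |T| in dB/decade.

Each pole contributes −20 dB/decade at high frequency; each zero contributes +20 dB/decade.
Net: 0 zero(s) − 2 pole(s) → -40 dB/decade.

-40 dB/decade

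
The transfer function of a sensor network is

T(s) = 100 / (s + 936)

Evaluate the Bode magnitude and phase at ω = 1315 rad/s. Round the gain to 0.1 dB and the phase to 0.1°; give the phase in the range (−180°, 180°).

Substitute s = j1315:
Numerator: 100 = 100 + j0
Denominator: (j1315) + 936 = 936 + j1315
|N| = √(100² + 0²) ≈ 100, ∠N ≈ 0.00°
|D| = √(936² + 1315²) ≈ 1614.1, ∠D ≈ 54.56°
|T| = 100 / 1614.1 ≈ 0.061954
Gain = 20 log₁₀(0.061954) ≈ -24.16 dB
∠T = 0.00° − 54.56° = -54.56°

-24.2 dB, -54.6°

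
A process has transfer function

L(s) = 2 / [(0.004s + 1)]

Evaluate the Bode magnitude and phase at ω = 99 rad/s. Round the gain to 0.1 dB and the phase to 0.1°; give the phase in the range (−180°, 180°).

At ω = 99 rad/s:
pole (1 + j99·0.004) = 1 + j0.396 → |·| ≈ 1.0756, ∠ ≈ 21.60°
|L| = 2 · 1 / (1.0756) ≈ 1.8594
Gain = 20 log₁₀(1.8594) ≈ 5.39 dB
∠L = (0°) − (21.60°) = -21.60°

5.4 dB, -21.6°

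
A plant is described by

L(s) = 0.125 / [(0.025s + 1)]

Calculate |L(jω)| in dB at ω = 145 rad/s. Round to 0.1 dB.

At ω = 145 rad/s:
pole (1 + j145·0.025) = 1 + j3.625 → |·| ≈ 3.7604, ∠ ≈ 74.58°
|L| = 0.125 · 1 / (3.7604) ≈ 0.033241
Gain = 20 log₁₀(0.033241) ≈ -29.57 dB

-29.6 dB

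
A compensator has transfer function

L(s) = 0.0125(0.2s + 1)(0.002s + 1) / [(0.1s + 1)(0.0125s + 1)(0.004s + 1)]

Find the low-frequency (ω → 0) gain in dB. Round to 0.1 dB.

L(0) = 0.0125 · 1 / 1 = 0.0125
20 log₁₀(0.0125) ≈ -38.06 dB

-38.1 dB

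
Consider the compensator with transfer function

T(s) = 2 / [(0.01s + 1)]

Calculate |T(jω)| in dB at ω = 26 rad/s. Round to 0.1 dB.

5.7 dB

At ω = 26 rad/s:
pole (1 + j26·0.01) = 1 + j0.26 → |·| ≈ 1.0332, ∠ ≈ 14.57°
|T| = 2 · 1 / (1.0332) ≈ 1.9357
Gain = 20 log₁₀(1.9357) ≈ 5.74 dB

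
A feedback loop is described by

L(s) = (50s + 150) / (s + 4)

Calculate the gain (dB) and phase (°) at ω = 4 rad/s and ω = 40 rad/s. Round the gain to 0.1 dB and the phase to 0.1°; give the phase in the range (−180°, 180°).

Substitute s = j4:
Numerator: 50(j4) + 150 = 150 + j200
Denominator: (j4) + 4 = 4 + j4
|N| = √(150² + 200²) ≈ 250, ∠N ≈ 53.13°
|D| = √(4² + 4²) ≈ 5.6569, ∠D ≈ 45.00°
|L| = 250 / 5.6569 ≈ 44.194
Gain = 20 log₁₀(44.194) ≈ 32.91 dB
∠L = 53.13° − 45.00° = 8.13°

Substitute s = j40:
Numerator: 50(j40) + 150 = 150 + j2000
Denominator: (j40) + 4 = 4 + j40
|N| = √(150² + 2000²) ≈ 2005.6, ∠N ≈ 85.71°
|D| = √(4² + 40²) ≈ 40.2, ∠D ≈ 84.29°
|L| = 2005.6 / 40.2 ≈ 49.891
Gain = 20 log₁₀(49.891) ≈ 33.96 dB
∠L = 85.71° − 84.29° = 1.42°

ω = 4: 32.9 dB, 8.1°; ω = 40: 34.0 dB, 1.4°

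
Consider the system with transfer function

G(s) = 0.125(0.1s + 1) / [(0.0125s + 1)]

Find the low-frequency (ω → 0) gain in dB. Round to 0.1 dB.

-18.1 dB

G(0) = 0.125 · 1 / 1 = 0.125
20 log₁₀(0.125) ≈ -18.06 dB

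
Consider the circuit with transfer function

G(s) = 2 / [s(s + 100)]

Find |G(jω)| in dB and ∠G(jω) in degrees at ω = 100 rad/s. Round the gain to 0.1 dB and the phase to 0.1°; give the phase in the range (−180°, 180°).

-77.0 dB, -135.0°

At s = jω = j100:
pole (s+100): 100 + j100 → |·| = √(100²+100²) = √20000 ≈ 141.42, ∠ = arctan(100/100) ≈ 45.00°
pole at origin: |s| = 100, ∠ = 90.00° (in denominator)
|G| = 2 / 14142 ≈ 0.00014142
Gain = 20 log₁₀(0.00014142) ≈ -76.99 dB
∠G = 0.00° − 135.00° = -135.00°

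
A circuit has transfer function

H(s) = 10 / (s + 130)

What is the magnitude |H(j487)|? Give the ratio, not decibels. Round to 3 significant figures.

Substitute s = j487:
Numerator: 10 = 10 + j0
Denominator: (j487) + 130 = 130 + j487
|N| = √(10² + 0²) ≈ 10, ∠N ≈ 0.00°
|D| = √(130² + 487²) ≈ 504.05, ∠D ≈ 75.05°
|H| = 10 / 504.05 ≈ 0.019839

0.0198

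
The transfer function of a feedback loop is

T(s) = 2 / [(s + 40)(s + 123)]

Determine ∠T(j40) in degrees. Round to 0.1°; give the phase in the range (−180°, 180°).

-63.0°

At s = jω = j40:
pole (s+40): 40 + j40 → |·| = √(40²+40²) = √3200 ≈ 56.569, ∠ = arctan(40/40) ≈ 45.00°
pole (s+123): 123 + j40 → |·| = √(123²+40²) = √16729 ≈ 129.34, ∠ = arctan(40/123) ≈ 18.01°
∠T = 0.00° − 63.01° = -63.01°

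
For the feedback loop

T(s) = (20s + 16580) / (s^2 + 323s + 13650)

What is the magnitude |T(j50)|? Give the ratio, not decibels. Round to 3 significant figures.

Substitute s = j50:
Numerator: 20(j50) + 16580 = 16580 + j1000
Denominator: (j50)^2 + 323(j50) + 13650 = 11150 + j16150
|N| = √(16580² + 1000²) ≈ 16610, ∠N ≈ 3.45°
|D| = √(11150² + 16150²) ≈ 19625, ∠D ≈ 55.38°
|T| = 16610 / 19625 ≈ 0.84637

0.846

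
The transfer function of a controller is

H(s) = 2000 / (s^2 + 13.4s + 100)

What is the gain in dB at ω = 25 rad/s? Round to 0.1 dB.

At s = jω = j25:
quadratic: (j25)² + 13.4·j25 + 100 = -525 + j335 → |·| ≈ 622.78, ∠ ≈ 147.46°
|H| = 2000 / 622.78 ≈ 3.2114
Gain = 20 log₁₀(3.2114) ≈ 10.13 dB

10.1 dB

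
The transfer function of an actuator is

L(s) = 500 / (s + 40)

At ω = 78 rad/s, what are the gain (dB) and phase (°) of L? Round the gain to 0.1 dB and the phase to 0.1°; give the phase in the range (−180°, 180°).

15.1 dB, -62.9°

Substitute s = j78:
Numerator: 500 = 500 + j0
Denominator: (j78) + 40 = 40 + j78
|N| = √(500² + 0²) ≈ 500, ∠N ≈ 0.00°
|D| = √(40² + 78²) ≈ 87.658, ∠D ≈ 62.85°
|L| = 500 / 87.658 ≈ 5.704
Gain = 20 log₁₀(5.704) ≈ 15.12 dB
∠L = 0.00° − 62.85° = -62.85°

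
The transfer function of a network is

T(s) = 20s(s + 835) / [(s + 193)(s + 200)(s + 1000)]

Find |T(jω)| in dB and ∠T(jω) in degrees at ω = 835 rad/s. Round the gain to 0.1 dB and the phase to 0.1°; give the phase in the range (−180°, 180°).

-33.7 dB, -58.4°

At s = jω = j835:
zero (s+835): 835 + j835 → |·| = √(835²+835²) = √1394450 ≈ 1180.9, ∠ = arctan(835/835) ≈ 45.00°
zero at origin: s = j835 → |·| = 835, ∠ = 90.00°
pole (s+193): 193 + j835 → |·| = √(193²+835²) = √734474 ≈ 857.01, ∠ = arctan(835/193) ≈ 76.99°
pole (s+200): 200 + j835 → |·| = √(200²+835²) = √737225 ≈ 858.62, ∠ = arctan(835/200) ≈ 76.53°
pole (s+1000): 1000 + j835 → |·| = √(1000²+835²) = √1697225 ≈ 1302.8, ∠ = arctan(835/1000) ≈ 39.86°
|T| = 20 · 9.8605e+05 / 9.5866e+08 ≈ 0.020571
Gain = 20 log₁₀(0.020571) ≈ -33.73 dB
∠T = 135.00° − 193.38° = -58.38°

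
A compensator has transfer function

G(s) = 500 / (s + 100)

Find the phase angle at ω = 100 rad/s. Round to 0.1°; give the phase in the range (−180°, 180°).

-45.0°

Substitute s = j100:
Numerator: 500 = 500 + j0
Denominator: (j100) + 100 = 100 + j100
|N| = √(500² + 0²) ≈ 500, ∠N ≈ 0.00°
|D| = √(100² + 100²) ≈ 141.42, ∠D ≈ 45.00°
∠G = 0.00° − 45.00° = -45.00°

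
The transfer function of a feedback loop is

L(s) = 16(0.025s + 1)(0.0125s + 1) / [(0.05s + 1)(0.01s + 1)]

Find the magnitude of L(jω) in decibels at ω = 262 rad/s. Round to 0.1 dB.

19.9 dB

At ω = 262 rad/s:
zero (1 + j262·0.025) = 1 + j6.55 → |·| ≈ 6.6259, ∠ ≈ 81.32°
zero (1 + j262·0.0125) = 1 + j3.275 → |·| ≈ 3.4243, ∠ ≈ 73.02°
pole (1 + j262·0.05) = 1 + j13.1 → |·| ≈ 13.138, ∠ ≈ 85.63°
pole (1 + j262·0.01) = 1 + j2.62 → |·| ≈ 2.8044, ∠ ≈ 69.11°
|L| = 16 · 6.6259 · 3.4243 / (13.138 · 2.8044) ≈ 9.853
Gain = 20 log₁₀(9.853) ≈ 19.87 dB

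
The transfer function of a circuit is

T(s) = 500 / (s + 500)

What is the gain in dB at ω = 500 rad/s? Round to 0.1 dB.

-3.0 dB

At s = jω = j500:
pole (s+500): 500 + j500 → |·| = √(500²+500²) = √500000 ≈ 707.11, ∠ = arctan(500/500) ≈ 45.00°
|T| = 500 / 707.11 ≈ 0.7071
Gain = 20 log₁₀(0.7071) ≈ -3.01 dB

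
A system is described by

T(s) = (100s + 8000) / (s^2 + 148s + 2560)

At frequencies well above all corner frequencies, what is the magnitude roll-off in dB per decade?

-20 dB/decade

Each pole contributes −20 dB/decade at high frequency; each zero contributes +20 dB/decade.
Net: 1 zero(s) − 2 pole(s) → -20 dB/decade.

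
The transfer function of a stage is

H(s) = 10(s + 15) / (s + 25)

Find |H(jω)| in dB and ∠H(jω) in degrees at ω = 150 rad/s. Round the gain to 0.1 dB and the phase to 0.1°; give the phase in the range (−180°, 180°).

At s = jω = j150:
zero (s+15): 15 + j150 → |·| = √(15²+150²) = √22725 ≈ 150.75, ∠ = arctan(150/15) ≈ 84.29°
pole (s+25): 25 + j150 → |·| = √(25²+150²) = √23125 ≈ 152.07, ∠ = arctan(150/25) ≈ 80.54°
|H| = 10 · 150.75 / 152.07 ≈ 9.9132
Gain = 20 log₁₀(9.9132) ≈ 19.92 dB
∠H = 84.29° − 80.54° = 3.75°

19.9 dB, 3.8°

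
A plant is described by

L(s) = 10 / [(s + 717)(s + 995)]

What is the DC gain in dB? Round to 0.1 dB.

L(0) = 10 / (717·995) ≈ 1.4017e-05
20 log₁₀(1.4017e-05) ≈ -97.07 dB

-97.1 dB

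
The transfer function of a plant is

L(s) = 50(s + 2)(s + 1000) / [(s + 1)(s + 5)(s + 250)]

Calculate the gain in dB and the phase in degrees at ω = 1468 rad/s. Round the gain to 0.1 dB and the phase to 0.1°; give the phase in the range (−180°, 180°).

-27.8 dB, -114.4°

At s = jω = j1468:
zero (s+2): 2 + j1468 → |·| = √(2²+1468²) = √2155028 ≈ 1468, ∠ = arctan(1468/2) ≈ 89.92°
zero (s+1000): 1000 + j1468 → |·| = √(1000²+1468²) = √3155024 ≈ 1776.2, ∠ = arctan(1468/1000) ≈ 55.74°
pole (s+1): 1 + j1468 → |·| = √(1²+1468²) = √2155025 ≈ 1468, ∠ = arctan(1468/1) ≈ 89.96°
pole (s+5): 5 + j1468 → |·| = √(5²+1468²) = √2155049 ≈ 1468, ∠ = arctan(1468/5) ≈ 89.80°
pole (s+250): 250 + j1468 → |·| = √(250²+1468²) = √2217524 ≈ 1489.1, ∠ = arctan(1468/250) ≈ 80.34°
|L| = 50 · 2.6075e+06 / 3.209e+09 ≈ 0.040628
Gain = 20 log₁₀(0.040628) ≈ -27.82 dB
∠L = 145.66° − 260.10° = -114.44°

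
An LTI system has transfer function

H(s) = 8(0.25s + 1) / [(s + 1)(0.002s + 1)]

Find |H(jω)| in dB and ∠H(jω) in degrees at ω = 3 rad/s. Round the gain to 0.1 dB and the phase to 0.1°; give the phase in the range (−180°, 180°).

At ω = 3 rad/s:
zero (1 + j3·0.25) = 1 + j0.75 → |·| ≈ 1.25, ∠ ≈ 36.87°
pole (1 + j3·1) = 1 + j3 → |·| ≈ 3.1623, ∠ ≈ 71.57°
pole (1 + j3·0.002) = 1 + j0.006 → |·| ≈ 1, ∠ ≈ 0.34°
|H| = 8 · 1.25 / (3.1623 · 1) ≈ 3.1623
Gain = 20 log₁₀(3.1623) ≈ 10.00 dB
∠H = (36.87°) − (71.57° + 0.34°) = -35.04°

10.0 dB, -35.0°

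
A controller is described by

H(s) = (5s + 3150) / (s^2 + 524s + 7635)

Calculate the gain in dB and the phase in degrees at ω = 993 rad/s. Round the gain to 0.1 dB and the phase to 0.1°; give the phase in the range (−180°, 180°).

Substitute s = j993:
Numerator: 5(j993) + 3150 = 3150 + j4965
Denominator: (j993)^2 + 524(j993) + 7635 = -978414 + j520332
|N| = √(3150² + 4965²) ≈ 5879.9, ∠N ≈ 57.61°
|D| = √(978414² + 520332²) ≈ 1.1082e+06, ∠D ≈ 152.00°
|H| = 5879.9 / 1.1082e+06 ≈ 0.0053058
Gain = 20 log₁₀(0.0053058) ≈ -45.50 dB
∠H = 57.61° − 152.00° = -94.39°

-45.5 dB, -94.4°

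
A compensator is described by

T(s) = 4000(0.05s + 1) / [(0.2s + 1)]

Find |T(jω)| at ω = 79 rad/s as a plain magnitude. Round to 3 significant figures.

At ω = 79 rad/s:
zero (1 + j79·0.05) = 1 + j3.95 → |·| ≈ 4.0746, ∠ ≈ 75.79°
pole (1 + j79·0.2) = 1 + j15.8 → |·| ≈ 15.832, ∠ ≈ 86.38°
|T| = 4000 · 4.0746 / (15.832) ≈ 1029.5

1.03e+03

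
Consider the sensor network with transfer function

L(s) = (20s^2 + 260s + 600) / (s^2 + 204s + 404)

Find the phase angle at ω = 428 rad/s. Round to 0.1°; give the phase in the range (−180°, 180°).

23.8°

Substitute s = j428:
Numerator: 20(j428)^2 + 260(j428) + 600 = -3663080 + j111280
Denominator: (j428)^2 + 204(j428) + 404 = -182780 + j87312
|N| = √(3663080² + 111280²) ≈ 3.6648e+06, ∠N ≈ 178.26°
|D| = √(182780² + 87312²) ≈ 2.0256e+05, ∠D ≈ 154.47°
∠L = 178.26° − 154.47° = 23.79°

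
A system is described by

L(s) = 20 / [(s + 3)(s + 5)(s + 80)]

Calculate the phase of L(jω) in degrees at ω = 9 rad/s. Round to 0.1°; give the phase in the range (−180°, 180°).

At s = jω = j9:
pole (s+3): 3 + j9 → |·| = √(3²+9²) = √90 ≈ 9.4868, ∠ = arctan(9/3) ≈ 71.57°
pole (s+5): 5 + j9 → |·| = √(5²+9²) = √106 ≈ 10.296, ∠ = arctan(9/5) ≈ 60.95°
pole (s+80): 80 + j9 → |·| = √(80²+9²) = √6481 ≈ 80.505, ∠ = arctan(9/80) ≈ 6.42°
∠L = 0.00° − 138.94° = -138.94°

-138.9°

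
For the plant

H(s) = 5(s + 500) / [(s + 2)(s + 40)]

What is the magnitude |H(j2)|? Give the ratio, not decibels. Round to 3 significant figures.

22.1

At s = jω = j2:
zero (s+500): 500 + j2 → |·| = √(500²+2²) = √250004 ≈ 500, ∠ = arctan(2/500) ≈ 0.23°
pole (s+2): 2 + j2 → |·| = √(2²+2²) = √8 ≈ 2.8284, ∠ = arctan(2/2) ≈ 45.00°
pole (s+40): 40 + j2 → |·| = √(40²+2²) = √1604 ≈ 40.05, ∠ = arctan(2/40) ≈ 2.86°
|H| = 5 · 500 / 113.28 ≈ 22.069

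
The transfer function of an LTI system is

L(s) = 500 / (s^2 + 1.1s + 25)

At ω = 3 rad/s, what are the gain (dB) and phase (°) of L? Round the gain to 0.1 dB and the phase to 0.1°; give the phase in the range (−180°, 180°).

At s = jω = j3:
quadratic: (j3)² + 1.1·j3 + 25 = 16 + j3.3 → |·| ≈ 16.337, ∠ ≈ 11.65°
|L| = 500 / 16.337 ≈ 30.605
Gain = 20 log₁₀(30.605) ≈ 29.72 dB
∠L = 0.00° − 11.65° = -11.65°

29.7 dB, -11.7°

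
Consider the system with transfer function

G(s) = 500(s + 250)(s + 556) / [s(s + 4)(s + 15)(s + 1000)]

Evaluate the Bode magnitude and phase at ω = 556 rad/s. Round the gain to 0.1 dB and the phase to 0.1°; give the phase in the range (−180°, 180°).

At s = jω = j556:
zero (s+250): 250 + j556 → |·| = √(250²+556²) = √371636 ≈ 609.62, ∠ = arctan(556/250) ≈ 65.79°
zero (s+556): 556 + j556 → |·| = √(556²+556²) = √618272 ≈ 786.3, ∠ = arctan(556/556) ≈ 45.00°
pole (s+4): 4 + j556 → |·| = √(4²+556²) = √309152 ≈ 556.01, ∠ = arctan(556/4) ≈ 89.59°
pole (s+15): 15 + j556 → |·| = √(15²+556²) = √309361 ≈ 556.2, ∠ = arctan(556/15) ≈ 88.45°
pole (s+1000): 1000 + j556 → |·| = √(1000²+556²) = √1309136 ≈ 1144.2, ∠ = arctan(556/1000) ≈ 29.07°
pole at origin: |s| = 556, ∠ = 90.00° (in denominator)
|G| = 500 · 4.7934e+05 / 1.9674e+11 ≈ 0.0012182
Gain = 20 log₁₀(0.0012182) ≈ -58.29 dB
∠G = 110.79° − 297.11° = -186.32° ≡ 173.68° (principal value)

-58.3 dB, 173.7°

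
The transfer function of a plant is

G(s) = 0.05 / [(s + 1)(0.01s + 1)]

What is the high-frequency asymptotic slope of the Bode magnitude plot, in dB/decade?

-40 dB/decade

Each pole contributes −20 dB/decade at high frequency; each zero contributes +20 dB/decade.
Net: 0 zero(s) − 2 pole(s) → -40 dB/decade.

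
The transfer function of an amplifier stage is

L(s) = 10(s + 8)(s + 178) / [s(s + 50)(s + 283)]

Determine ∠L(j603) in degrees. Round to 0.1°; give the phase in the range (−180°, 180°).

-77.3°

At s = jω = j603:
zero (s+8): 8 + j603 → |·| = √(8²+603²) = √363673 ≈ 603.05, ∠ = arctan(603/8) ≈ 89.24°
zero (s+178): 178 + j603 → |·| = √(178²+603²) = √395293 ≈ 628.72, ∠ = arctan(603/178) ≈ 73.55°
pole (s+50): 50 + j603 → |·| = √(50²+603²) = √366109 ≈ 605.07, ∠ = arctan(603/50) ≈ 85.26°
pole (s+283): 283 + j603 → |·| = √(283²+603²) = √443698 ≈ 666.11, ∠ = arctan(603/283) ≈ 64.86°
pole at origin: |s| = 603, ∠ = 90.00° (in denominator)
∠L = 162.79° − 240.12° = -77.33°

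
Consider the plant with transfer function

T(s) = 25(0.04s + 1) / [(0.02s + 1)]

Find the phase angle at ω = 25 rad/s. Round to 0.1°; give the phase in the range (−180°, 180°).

18.4°

At ω = 25 rad/s:
zero (1 + j25·0.04) = 1 + j1 → |·| ≈ 1.4142, ∠ ≈ 45.00°
pole (1 + j25·0.02) = 1 + j0.5 → |·| ≈ 1.118, ∠ ≈ 26.57°
∠T = (45.00°) − (26.57°) = 18.43°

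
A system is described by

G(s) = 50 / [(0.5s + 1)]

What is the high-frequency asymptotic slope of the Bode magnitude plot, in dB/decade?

-20 dB/decade

Each pole contributes −20 dB/decade at high frequency; each zero contributes +20 dB/decade.
Net: 0 zero(s) − 1 pole(s) → -20 dB/decade.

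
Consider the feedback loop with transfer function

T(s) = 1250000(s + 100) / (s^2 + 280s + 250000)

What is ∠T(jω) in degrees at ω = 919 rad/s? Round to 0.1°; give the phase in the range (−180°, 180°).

At s = jω = j919:
zero (s+100): 100 + j919 → |·| = √(100²+919²) = √854561 ≈ 924.42, ∠ = arctan(919/100) ≈ 83.79°
quadratic: (j919)² + 280·j919 + 250000 = -594561 + j257320 → |·| ≈ 6.4786e+05, ∠ ≈ 156.60°
∠T = 83.79° − 156.60° = -72.81°

-72.8°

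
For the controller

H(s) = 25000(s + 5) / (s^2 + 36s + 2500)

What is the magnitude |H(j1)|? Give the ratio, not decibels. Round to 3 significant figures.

At s = jω = j1:
zero (s+5): 5 + j1 → |·| = √(5²+1²) = √26 ≈ 5.099, ∠ = arctan(1/5) ≈ 11.31°
quadratic: (j1)² + 36·j1 + 2500 = 2499 + j36 → |·| ≈ 2499.3, ∠ ≈ 0.83°
|H| = 25000 · 5.099 / 2499.3 ≈ 51.004

51.0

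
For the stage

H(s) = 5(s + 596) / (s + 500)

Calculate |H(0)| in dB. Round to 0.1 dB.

15.5 dB

H(0) = 5·596 / (500) = 5.96
20 log₁₀(5.96) ≈ 15.50 dB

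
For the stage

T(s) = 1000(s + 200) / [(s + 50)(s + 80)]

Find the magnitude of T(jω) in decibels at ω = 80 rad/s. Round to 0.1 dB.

26.1 dB

At s = jω = j80:
zero (s+200): 200 + j80 → |·| = √(200²+80²) = √46400 ≈ 215.41, ∠ = arctan(80/200) ≈ 21.80°
pole (s+50): 50 + j80 → |·| = √(50²+80²) = √8900 ≈ 94.34, ∠ = arctan(80/50) ≈ 57.99°
pole (s+80): 80 + j80 → |·| = √(80²+80²) = √12800 ≈ 113.14, ∠ = arctan(80/80) ≈ 45.00°
|T| = 1000 · 215.41 / 10674 ≈ 20.181
Gain = 20 log₁₀(20.181) ≈ 26.10 dB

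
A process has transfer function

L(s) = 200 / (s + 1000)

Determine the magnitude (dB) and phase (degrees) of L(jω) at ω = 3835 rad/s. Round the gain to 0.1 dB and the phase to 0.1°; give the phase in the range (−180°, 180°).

-25.9 dB, -75.4°

At s = jω = j3835:
pole (s+1000): 1000 + j3835 → |·| = √(1000²+3835²) = √15707225 ≈ 3963.2, ∠ = arctan(3835/1000) ≈ 75.39°
|L| = 200 / 3963.2 ≈ 0.050464
Gain = 20 log₁₀(0.050464) ≈ -25.94 dB
∠L = 0.00° − 75.39° = -75.39°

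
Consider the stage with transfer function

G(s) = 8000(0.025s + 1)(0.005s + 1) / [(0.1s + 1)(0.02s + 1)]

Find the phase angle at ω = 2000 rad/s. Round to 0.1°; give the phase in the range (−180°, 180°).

At ω = 2000 rad/s:
zero (1 + j2000·0.025) = 1 + j50 → |·| ≈ 50.01, ∠ ≈ 88.85°
zero (1 + j2000·0.005) = 1 + j10 → |·| ≈ 10.05, ∠ ≈ 84.29°
pole (1 + j2000·0.1) = 1 + j200 → |·| ≈ 200, ∠ ≈ 89.71°
pole (1 + j2000·0.02) = 1 + j40 → |·| ≈ 40.012, ∠ ≈ 88.57°
∠G = (88.85° + 84.29°) − (89.71° + 88.57°) = -5.14°

-5.1°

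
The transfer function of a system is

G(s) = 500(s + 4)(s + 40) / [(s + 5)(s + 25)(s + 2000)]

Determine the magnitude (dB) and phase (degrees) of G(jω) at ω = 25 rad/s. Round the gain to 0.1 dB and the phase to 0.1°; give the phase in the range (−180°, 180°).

At s = jω = j25:
zero (s+4): 4 + j25 → |·| = √(4²+25²) = √641 ≈ 25.318, ∠ = arctan(25/4) ≈ 80.91°
zero (s+40): 40 + j25 → |·| = √(40²+25²) = √2225 ≈ 47.17, ∠ = arctan(25/40) ≈ 32.01°
pole (s+5): 5 + j25 → |·| = √(5²+25²) = √650 ≈ 25.495, ∠ = arctan(25/5) ≈ 78.69°
pole (s+25): 25 + j25 → |·| = √(25²+25²) = √1250 ≈ 35.355, ∠ = arctan(25/25) ≈ 45.00°
pole (s+2000): 2000 + j25 → |·| = √(2000²+25²) = √4000625 ≈ 2000.2, ∠ = arctan(25/2000) ≈ 0.72°
|G| = 500 · 1194.3 / 1.8029e+06 ≈ 0.33122
Gain = 20 log₁₀(0.33122) ≈ -9.60 dB
∠G = 112.92° − 124.41° = -11.49°

-9.6 dB, -11.5°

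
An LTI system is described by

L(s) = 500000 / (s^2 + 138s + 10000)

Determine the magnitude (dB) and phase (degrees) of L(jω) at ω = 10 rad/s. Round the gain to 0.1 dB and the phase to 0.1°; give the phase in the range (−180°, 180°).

34.0 dB, -7.9°

At s = jω = j10:
quadratic: (j10)² + 138·j10 + 10000 = 9900 + j1380 → |·| ≈ 9995.7, ∠ ≈ 7.94°
|L| = 500000 / 9995.7 ≈ 50.022
Gain = 20 log₁₀(50.022) ≈ 33.98 dB
∠L = 0.00° − 7.94° = -7.94°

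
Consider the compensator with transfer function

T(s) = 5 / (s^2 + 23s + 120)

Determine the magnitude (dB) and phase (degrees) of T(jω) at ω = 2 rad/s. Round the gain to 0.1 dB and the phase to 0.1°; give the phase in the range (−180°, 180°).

-27.9 dB, -21.6°

Substitute s = j2:
Numerator: 5 = 5 + j0
Denominator: (j2)^2 + 23(j2) + 120 = 116 + j46
|N| = √(5² + 0²) ≈ 5, ∠N ≈ 0.00°
|D| = √(116² + 46²) ≈ 124.79, ∠D ≈ 21.63°
|T| = 5 / 124.79 ≈ 0.040067
Gain = 20 log₁₀(0.040067) ≈ -27.94 dB
∠T = 0.00° − 21.63° = -21.63°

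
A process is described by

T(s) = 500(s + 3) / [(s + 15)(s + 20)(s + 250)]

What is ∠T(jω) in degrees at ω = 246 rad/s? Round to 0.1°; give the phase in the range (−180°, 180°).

-127.1°

At s = jω = j246:
zero (s+3): 3 + j246 → |·| = √(3²+246²) = √60525 ≈ 246.02, ∠ = arctan(246/3) ≈ 89.30°
pole (s+15): 15 + j246 → |·| = √(15²+246²) = √60741 ≈ 246.46, ∠ = arctan(246/15) ≈ 86.51°
pole (s+20): 20 + j246 → |·| = √(20²+246²) = √60916 ≈ 246.81, ∠ = arctan(246/20) ≈ 85.35°
pole (s+250): 250 + j246 → |·| = √(250²+246²) = √123016 ≈ 350.74, ∠ = arctan(246/250) ≈ 44.54°
∠T = 89.30° − 216.40° = -127.10°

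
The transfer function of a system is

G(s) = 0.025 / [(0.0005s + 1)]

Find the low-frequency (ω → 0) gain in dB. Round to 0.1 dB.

G(0) = 0.025 · 1 / 1 = 0.025
20 log₁₀(0.025) ≈ -32.04 dB

-32.0 dB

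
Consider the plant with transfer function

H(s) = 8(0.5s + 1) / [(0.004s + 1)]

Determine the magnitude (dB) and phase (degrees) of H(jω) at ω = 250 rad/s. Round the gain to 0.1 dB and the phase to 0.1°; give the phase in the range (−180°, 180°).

At ω = 250 rad/s:
zero (1 + j250·0.5) = 1 + j125 → |·| ≈ 125, ∠ ≈ 89.54°
pole (1 + j250·0.004) = 1 + j1 → |·| ≈ 1.4142, ∠ ≈ 45.00°
|H| = 8 · 125 / (1.4142) ≈ 707.11
Gain = 20 log₁₀(707.11) ≈ 56.99 dB
∠H = (89.54°) − (45.00°) = 44.54°

57.0 dB, 44.5°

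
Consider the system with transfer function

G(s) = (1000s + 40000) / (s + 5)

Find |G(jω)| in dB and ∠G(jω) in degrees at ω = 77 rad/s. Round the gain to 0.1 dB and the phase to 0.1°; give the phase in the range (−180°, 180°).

Substitute s = j77:
Numerator: 1000(j77) + 40000 = 40000 + j77000
Denominator: (j77) + 5 = 5 + j77
|N| = √(40000² + 77000²) ≈ 86770, ∠N ≈ 62.55°
|D| = √(5² + 77²) ≈ 77.162, ∠D ≈ 86.28°
|G| = 86770 / 77.162 ≈ 1124.5
Gain = 20 log₁₀(1124.5) ≈ 61.02 dB
∠G = 62.55° − 86.28° = -23.73°

61.0 dB, -23.7°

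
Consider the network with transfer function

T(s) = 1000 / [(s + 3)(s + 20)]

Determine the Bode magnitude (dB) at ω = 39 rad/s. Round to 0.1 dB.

-4.7 dB

At s = jω = j39:
pole (s+3): 3 + j39 → |·| = √(3²+39²) = √1530 ≈ 39.115, ∠ = arctan(39/3) ≈ 85.60°
pole (s+20): 20 + j39 → |·| = √(20²+39²) = √1921 ≈ 43.829, ∠ = arctan(39/20) ≈ 62.85°
|T| = 1000 / 1714.4 ≈ 0.58329
Gain = 20 log₁₀(0.58329) ≈ -4.68 dB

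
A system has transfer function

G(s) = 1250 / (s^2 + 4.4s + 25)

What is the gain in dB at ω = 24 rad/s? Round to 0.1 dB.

At s = jω = j24:
quadratic: (j24)² + 4.4·j24 + 25 = -551 + j105.6 → |·| ≈ 561.03, ∠ ≈ 169.15°
|G| = 1250 / 561.03 ≈ 2.228
Gain = 20 log₁₀(2.228) ≈ 6.96 dB

7.0 dB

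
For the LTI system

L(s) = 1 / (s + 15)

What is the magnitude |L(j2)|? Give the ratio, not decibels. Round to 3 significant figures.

Substitute s = j2:
Numerator: 1 = 1 + j0
Denominator: (j2) + 15 = 15 + j2
|N| = √(1² + 0²) ≈ 1, ∠N ≈ 0.00°
|D| = √(15² + 2²) ≈ 15.133, ∠D ≈ 7.59°
|L| = 1 / 15.133 ≈ 0.066081

0.0661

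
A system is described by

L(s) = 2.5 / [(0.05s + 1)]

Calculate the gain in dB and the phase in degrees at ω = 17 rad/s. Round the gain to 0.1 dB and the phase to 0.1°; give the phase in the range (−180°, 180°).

5.6 dB, -40.4°

At ω = 17 rad/s:
pole (1 + j17·0.05) = 1 + j0.85 → |·| ≈ 1.3124, ∠ ≈ 40.36°
|L| = 2.5 · 1 / (1.3124) ≈ 1.9049
Gain = 20 log₁₀(1.9049) ≈ 5.60 dB
∠L = (0°) − (40.36°) = -40.36°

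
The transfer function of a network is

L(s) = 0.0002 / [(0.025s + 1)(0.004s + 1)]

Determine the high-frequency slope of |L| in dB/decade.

-40 dB/decade

Each pole contributes −20 dB/decade at high frequency; each zero contributes +20 dB/decade.
Net: 0 zero(s) − 2 pole(s) → -40 dB/decade.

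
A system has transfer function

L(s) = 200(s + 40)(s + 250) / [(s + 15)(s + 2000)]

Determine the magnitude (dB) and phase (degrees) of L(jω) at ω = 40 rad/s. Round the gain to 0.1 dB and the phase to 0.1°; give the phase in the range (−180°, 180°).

30.5 dB, -16.5°

At s = jω = j40:
zero (s+40): 40 + j40 → |·| = √(40²+40²) = √3200 ≈ 56.569, ∠ = arctan(40/40) ≈ 45.00°
zero (s+250): 250 + j40 → |·| = √(250²+40²) = √64100 ≈ 253.18, ∠ = arctan(40/250) ≈ 9.09°
pole (s+15): 15 + j40 → |·| = √(15²+40²) = √1825 ≈ 42.72, ∠ = arctan(40/15) ≈ 69.44°
pole (s+2000): 2000 + j40 → |·| = √(2000²+40²) = √4001600 ≈ 2000.4, ∠ = arctan(40/2000) ≈ 1.15°
|L| = 200 · 14322 / 85457 ≈ 33.519
Gain = 20 log₁₀(33.519) ≈ 30.51 dB
∠L = 54.09° − 70.59° = -16.50°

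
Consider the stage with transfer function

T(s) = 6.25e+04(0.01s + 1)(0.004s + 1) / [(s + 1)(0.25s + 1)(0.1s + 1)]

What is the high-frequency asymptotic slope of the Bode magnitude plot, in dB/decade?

Each pole contributes −20 dB/decade at high frequency; each zero contributes +20 dB/decade.
Net: 2 zero(s) − 3 pole(s) → -20 dB/decade.

-20 dB/decade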